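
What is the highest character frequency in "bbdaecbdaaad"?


Input: bbdaecbdaaad
Character counts:
  'a': 4
  'b': 3
  'c': 1
  'd': 3
  'e': 1
Maximum frequency: 4

4


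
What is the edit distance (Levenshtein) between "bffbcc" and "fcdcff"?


Computing edit distance: "bffbcc" -> "fcdcff"
DP table:
           f    c    d    c    f    f
      0    1    2    3    4    5    6
  b   1    1    2    3    4    5    6
  f   2    1    2    3    4    4    5
  f   3    2    2    3    4    4    4
  b   4    3    3    3    4    5    5
  c   5    4    3    4    3    4    5
  c   6    5    4    4    4    4    5
Edit distance = dp[6][6] = 5

5


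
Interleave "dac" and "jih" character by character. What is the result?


Interleaving "dac" and "jih":
  Position 0: 'd' from first, 'j' from second => "dj"
  Position 1: 'a' from first, 'i' from second => "ai"
  Position 2: 'c' from first, 'h' from second => "ch"
Result: djaich

djaich


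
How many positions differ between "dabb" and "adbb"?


Comparing "dabb" and "adbb" position by position:
  Position 0: 'd' vs 'a' => DIFFER
  Position 1: 'a' vs 'd' => DIFFER
  Position 2: 'b' vs 'b' => same
  Position 3: 'b' vs 'b' => same
Positions that differ: 2

2


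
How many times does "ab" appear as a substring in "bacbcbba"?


Searching for "ab" in "bacbcbba"
Scanning each position:
  Position 0: "ba" => no
  Position 1: "ac" => no
  Position 2: "cb" => no
  Position 3: "bc" => no
  Position 4: "cb" => no
  Position 5: "bb" => no
  Position 6: "ba" => no
Total occurrences: 0

0


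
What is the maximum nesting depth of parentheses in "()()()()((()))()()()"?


Input: "()()()()((()))()()()"
Tracking depth:
  Position 0 '(': depth becomes 1
  Position 1 ')': depth becomes 0
  Position 2 '(': depth becomes 1
  Position 3 ')': depth becomes 0
  Position 4 '(': depth becomes 1
  Position 5 ')': depth becomes 0
  Position 6 '(': depth becomes 1
  Position 7 ')': depth becomes 0
  Position 8 '(': depth becomes 1
  Position 9 '(': depth becomes 2
  Position 10 '(': depth becomes 3
  Position 11 ')': depth becomes 2
  Position 12 ')': depth becomes 1
  Position 13 ')': depth becomes 0
  Position 14 '(': depth becomes 1
  Position 15 ')': depth becomes 0
  Position 16 '(': depth becomes 1
  Position 17 ')': depth becomes 0
  Position 18 '(': depth becomes 1
  Position 19 ')': depth becomes 0
Maximum depth reached: 3

3


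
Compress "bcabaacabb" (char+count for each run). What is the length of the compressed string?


Input: bcabaacabb
Runs:
  'b' x 1 => "b1"
  'c' x 1 => "c1"
  'a' x 1 => "a1"
  'b' x 1 => "b1"
  'a' x 2 => "a2"
  'c' x 1 => "c1"
  'a' x 1 => "a1"
  'b' x 2 => "b2"
Compressed: "b1c1a1b1a2c1a1b2"
Compressed length: 16

16


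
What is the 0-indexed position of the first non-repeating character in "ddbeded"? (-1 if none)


Input: ddbeded
Character frequencies:
  'b': 1
  'd': 4
  'e': 2
Scanning left to right for freq == 1:
  Position 0 ('d'): freq=4, skip
  Position 1 ('d'): freq=4, skip
  Position 2 ('b'): unique! => answer = 2

2


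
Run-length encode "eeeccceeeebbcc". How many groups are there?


Input: eeeccceeeebbcc
Scanning for consecutive runs:
  Group 1: 'e' x 3 (positions 0-2)
  Group 2: 'c' x 3 (positions 3-5)
  Group 3: 'e' x 4 (positions 6-9)
  Group 4: 'b' x 2 (positions 10-11)
  Group 5: 'c' x 2 (positions 12-13)
Total groups: 5

5


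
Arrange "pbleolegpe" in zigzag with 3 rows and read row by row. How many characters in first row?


Zigzag "pbleolegpe" into 3 rows:
Placing characters:
  'p' => row 0
  'b' => row 1
  'l' => row 2
  'e' => row 1
  'o' => row 0
  'l' => row 1
  'e' => row 2
  'g' => row 1
  'p' => row 0
  'e' => row 1
Rows:
  Row 0: "pop"
  Row 1: "belge"
  Row 2: "le"
First row length: 3

3


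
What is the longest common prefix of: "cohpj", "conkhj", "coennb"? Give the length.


Words: cohpj, conkhj, coennb
  Position 0: all 'c' => match
  Position 1: all 'o' => match
  Position 2: ('h', 'n', 'e') => mismatch, stop
LCP = "co" (length 2)

2


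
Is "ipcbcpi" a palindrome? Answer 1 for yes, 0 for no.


Input: ipcbcpi
Reversed: ipcbcpi
  Compare pos 0 ('i') with pos 6 ('i'): match
  Compare pos 1 ('p') with pos 5 ('p'): match
  Compare pos 2 ('c') with pos 4 ('c'): match
Result: palindrome

1


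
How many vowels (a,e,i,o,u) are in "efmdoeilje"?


Input: efmdoeilje
Checking each character:
  'e' at position 0: vowel (running total: 1)
  'f' at position 1: consonant
  'm' at position 2: consonant
  'd' at position 3: consonant
  'o' at position 4: vowel (running total: 2)
  'e' at position 5: vowel (running total: 3)
  'i' at position 6: vowel (running total: 4)
  'l' at position 7: consonant
  'j' at position 8: consonant
  'e' at position 9: vowel (running total: 5)
Total vowels: 5

5


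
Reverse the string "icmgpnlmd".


Input: icmgpnlmd
Reading characters right to left:
  Position 8: 'd'
  Position 7: 'm'
  Position 6: 'l'
  Position 5: 'n'
  Position 4: 'p'
  Position 3: 'g'
  Position 2: 'm'
  Position 1: 'c'
  Position 0: 'i'
Reversed: dmlnpgmci

dmlnpgmci


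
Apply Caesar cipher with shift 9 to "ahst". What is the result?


Caesar cipher: shift "ahst" by 9
  'a' (pos 0) + 9 = pos 9 = 'j'
  'h' (pos 7) + 9 = pos 16 = 'q'
  's' (pos 18) + 9 = pos 1 = 'b'
  't' (pos 19) + 9 = pos 2 = 'c'
Result: jqbc

jqbc


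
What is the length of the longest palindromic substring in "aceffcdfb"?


Input: "aceffcdfb"
Checking substrings for palindromes:
  [3:5] "ff" (len 2) => palindrome
Longest palindromic substring: "ff" with length 2

2


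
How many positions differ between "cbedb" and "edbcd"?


Comparing "cbedb" and "edbcd" position by position:
  Position 0: 'c' vs 'e' => DIFFER
  Position 1: 'b' vs 'd' => DIFFER
  Position 2: 'e' vs 'b' => DIFFER
  Position 3: 'd' vs 'c' => DIFFER
  Position 4: 'b' vs 'd' => DIFFER
Positions that differ: 5

5


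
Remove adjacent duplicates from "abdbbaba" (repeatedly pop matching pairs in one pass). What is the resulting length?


Input: abdbbaba
Stack-based adjacent duplicate removal:
  Read 'a': push. Stack: a
  Read 'b': push. Stack: ab
  Read 'd': push. Stack: abd
  Read 'b': push. Stack: abdb
  Read 'b': matches stack top 'b' => pop. Stack: abd
  Read 'a': push. Stack: abda
  Read 'b': push. Stack: abdab
  Read 'a': push. Stack: abdaba
Final stack: "abdaba" (length 6)

6


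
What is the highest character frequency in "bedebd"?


Input: bedebd
Character counts:
  'b': 2
  'd': 2
  'e': 2
Maximum frequency: 2

2


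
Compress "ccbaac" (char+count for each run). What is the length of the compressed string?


Input: ccbaac
Runs:
  'c' x 2 => "c2"
  'b' x 1 => "b1"
  'a' x 2 => "a2"
  'c' x 1 => "c1"
Compressed: "c2b1a2c1"
Compressed length: 8

8


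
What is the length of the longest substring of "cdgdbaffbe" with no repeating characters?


Input: "cdgdbaffbe"
Sliding window (track last position of each char):
  Position 0 ('c'): window [0,0] length 1 -- new best
  Position 1 ('d'): window [0,1] length 2 -- new best
  Position 2 ('g'): window [0,2] length 3 -- new best
  Position 3 ('d'): repeat (last at 1), move window start to 2
  Position 3 ('d'): window [2,3] length 2
  Position 4 ('b'): window [2,4] length 3
  Position 5 ('a'): window [2,5] length 4 -- new best
  Position 6 ('f'): window [2,6] length 5 -- new best
  Position 7 ('f'): repeat (last at 6), move window start to 7
  Position 7 ('f'): window [7,7] length 1
  Position 8 ('b'): window [7,8] length 2
  Position 9 ('e'): window [7,9] length 3
Longest substring with no repeats: "gdbaf" with length 5

5


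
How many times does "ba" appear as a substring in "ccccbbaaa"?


Searching for "ba" in "ccccbbaaa"
Scanning each position:
  Position 0: "cc" => no
  Position 1: "cc" => no
  Position 2: "cc" => no
  Position 3: "cb" => no
  Position 4: "bb" => no
  Position 5: "ba" => MATCH
  Position 6: "aa" => no
  Position 7: "aa" => no
Total occurrences: 1

1


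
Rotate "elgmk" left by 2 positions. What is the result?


Input: "elgmk", rotate left by 2
First 2 characters: "el"
Remaining characters: "gmk"
Concatenate remaining + first: "gmk" + "el" = "gmkel"

gmkel


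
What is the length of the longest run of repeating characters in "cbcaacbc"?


Input: "cbcaacbc"
Scanning for longest run:
  Position 1 ('b'): new char, reset run to 1
  Position 2 ('c'): new char, reset run to 1
  Position 3 ('a'): new char, reset run to 1
  Position 4 ('a'): continues run of 'a', length=2
  Position 5 ('c'): new char, reset run to 1
  Position 6 ('b'): new char, reset run to 1
  Position 7 ('c'): new char, reset run to 1
Longest run: 'a' with length 2

2


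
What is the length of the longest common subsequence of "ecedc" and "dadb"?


LCS of "ecedc" and "dadb"
DP table:
           d    a    d    b
      0    0    0    0    0
  e   0    0    0    0    0
  c   0    0    0    0    0
  e   0    0    0    0    0
  d   0    1    1    1    1
  c   0    1    1    1    1
LCS length = dp[5][4] = 1

1


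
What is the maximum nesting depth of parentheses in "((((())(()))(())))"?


Input: "((((())(()))(())))"
Tracking depth:
  Position 0 '(': depth becomes 1
  Position 1 '(': depth becomes 2
  Position 2 '(': depth becomes 3
  Position 3 '(': depth becomes 4
  Position 4 '(': depth becomes 5
  Position 5 ')': depth becomes 4
  Position 6 ')': depth becomes 3
  Position 7 '(': depth becomes 4
  Position 8 '(': depth becomes 5
  Position 9 ')': depth becomes 4
  Position 10 ')': depth becomes 3
  Position 11 ')': depth becomes 2
  Position 12 '(': depth becomes 3
  Position 13 '(': depth becomes 4
  Position 14 ')': depth becomes 3
  Position 15 ')': depth becomes 2
  Position 16 ')': depth becomes 1
  Position 17 ')': depth becomes 0
Maximum depth reached: 5

5


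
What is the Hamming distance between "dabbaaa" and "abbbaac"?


Comparing "dabbaaa" and "abbbaac" position by position:
  Position 0: 'd' vs 'a' => differ
  Position 1: 'a' vs 'b' => differ
  Position 2: 'b' vs 'b' => same
  Position 3: 'b' vs 'b' => same
  Position 4: 'a' vs 'a' => same
  Position 5: 'a' vs 'a' => same
  Position 6: 'a' vs 'c' => differ
Total differences (Hamming distance): 3

3


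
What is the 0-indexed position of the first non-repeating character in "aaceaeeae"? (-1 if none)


Input: aaceaeeae
Character frequencies:
  'a': 4
  'c': 1
  'e': 4
Scanning left to right for freq == 1:
  Position 0 ('a'): freq=4, skip
  Position 1 ('a'): freq=4, skip
  Position 2 ('c'): unique! => answer = 2

2


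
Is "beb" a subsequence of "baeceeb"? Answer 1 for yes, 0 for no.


Check if "beb" is a subsequence of "baeceeb"
Greedy scan:
  Position 0 ('b'): matches sub[0] = 'b'
  Position 1 ('a'): no match needed
  Position 2 ('e'): matches sub[1] = 'e'
  Position 3 ('c'): no match needed
  Position 4 ('e'): no match needed
  Position 5 ('e'): no match needed
  Position 6 ('b'): matches sub[2] = 'b'
All 3 characters matched => is a subsequence

1


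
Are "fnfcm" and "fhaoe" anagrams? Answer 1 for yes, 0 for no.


Strings: "fnfcm", "fhaoe"
Sorted first:  cffmn
Sorted second: aefho
Differ at position 0: 'c' vs 'a' => not anagrams

0


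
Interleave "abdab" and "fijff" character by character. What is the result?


Interleaving "abdab" and "fijff":
  Position 0: 'a' from first, 'f' from second => "af"
  Position 1: 'b' from first, 'i' from second => "bi"
  Position 2: 'd' from first, 'j' from second => "dj"
  Position 3: 'a' from first, 'f' from second => "af"
  Position 4: 'b' from first, 'f' from second => "bf"
Result: afbidjafbf

afbidjafbf


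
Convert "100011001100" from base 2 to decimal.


Input: "100011001100" in base 2
Positional expansion:
  Digit '1' (value 1) x 2^11 = 2048
  Digit '0' (value 0) x 2^10 = 0
  Digit '0' (value 0) x 2^9 = 0
  Digit '0' (value 0) x 2^8 = 0
  Digit '1' (value 1) x 2^7 = 128
  Digit '1' (value 1) x 2^6 = 64
  Digit '0' (value 0) x 2^5 = 0
  Digit '0' (value 0) x 2^4 = 0
  Digit '1' (value 1) x 2^3 = 8
  Digit '1' (value 1) x 2^2 = 4
  Digit '0' (value 0) x 2^1 = 0
  Digit '0' (value 0) x 2^0 = 0
Sum = 2252

2252


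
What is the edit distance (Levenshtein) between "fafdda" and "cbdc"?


Computing edit distance: "fafdda" -> "cbdc"
DP table:
           c    b    d    c
      0    1    2    3    4
  f   1    1    2    3    4
  a   2    2    2    3    4
  f   3    3    3    3    4
  d   4    4    4    3    4
  d   5    5    5    4    4
  a   6    6    6    5    5
Edit distance = dp[6][4] = 5

5


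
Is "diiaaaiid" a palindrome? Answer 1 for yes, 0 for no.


Input: diiaaaiid
Reversed: diiaaaiid
  Compare pos 0 ('d') with pos 8 ('d'): match
  Compare pos 1 ('i') with pos 7 ('i'): match
  Compare pos 2 ('i') with pos 6 ('i'): match
  Compare pos 3 ('a') with pos 5 ('a'): match
Result: palindrome

1


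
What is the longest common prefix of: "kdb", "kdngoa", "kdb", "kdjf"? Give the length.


Words: kdb, kdngoa, kdb, kdjf
  Position 0: all 'k' => match
  Position 1: all 'd' => match
  Position 2: ('b', 'n', 'b', 'j') => mismatch, stop
LCP = "kd" (length 2)

2


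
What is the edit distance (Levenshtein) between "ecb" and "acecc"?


Computing edit distance: "ecb" -> "acecc"
DP table:
           a    c    e    c    c
      0    1    2    3    4    5
  e   1    1    2    2    3    4
  c   2    2    1    2    2    3
  b   3    3    2    2    3    3
Edit distance = dp[3][5] = 3

3


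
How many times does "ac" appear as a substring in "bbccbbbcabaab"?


Searching for "ac" in "bbccbbbcabaab"
Scanning each position:
  Position 0: "bb" => no
  Position 1: "bc" => no
  Position 2: "cc" => no
  Position 3: "cb" => no
  Position 4: "bb" => no
  Position 5: "bb" => no
  Position 6: "bc" => no
  Position 7: "ca" => no
  Position 8: "ab" => no
  Position 9: "ba" => no
  Position 10: "aa" => no
  Position 11: "ab" => no
Total occurrences: 0

0


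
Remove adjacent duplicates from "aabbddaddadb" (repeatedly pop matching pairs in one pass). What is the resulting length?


Input: aabbddaddadb
Stack-based adjacent duplicate removal:
  Read 'a': push. Stack: a
  Read 'a': matches stack top 'a' => pop. Stack: (empty)
  Read 'b': push. Stack: b
  Read 'b': matches stack top 'b' => pop. Stack: (empty)
  Read 'd': push. Stack: d
  Read 'd': matches stack top 'd' => pop. Stack: (empty)
  Read 'a': push. Stack: a
  Read 'd': push. Stack: ad
  Read 'd': matches stack top 'd' => pop. Stack: a
  Read 'a': matches stack top 'a' => pop. Stack: (empty)
  Read 'd': push. Stack: d
  Read 'b': push. Stack: db
Final stack: "db" (length 2)

2


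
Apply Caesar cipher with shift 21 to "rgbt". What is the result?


Caesar cipher: shift "rgbt" by 21
  'r' (pos 17) + 21 = pos 12 = 'm'
  'g' (pos 6) + 21 = pos 1 = 'b'
  'b' (pos 1) + 21 = pos 22 = 'w'
  't' (pos 19) + 21 = pos 14 = 'o'
Result: mbwo

mbwo


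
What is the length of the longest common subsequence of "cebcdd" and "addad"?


LCS of "cebcdd" and "addad"
DP table:
           a    d    d    a    d
      0    0    0    0    0    0
  c   0    0    0    0    0    0
  e   0    0    0    0    0    0
  b   0    0    0    0    0    0
  c   0    0    0    0    0    0
  d   0    0    1    1    1    1
  d   0    0    1    2    2    2
LCS length = dp[6][5] = 2

2


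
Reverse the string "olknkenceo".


Input: olknkenceo
Reading characters right to left:
  Position 9: 'o'
  Position 8: 'e'
  Position 7: 'c'
  Position 6: 'n'
  Position 5: 'e'
  Position 4: 'k'
  Position 3: 'n'
  Position 2: 'k'
  Position 1: 'l'
  Position 0: 'o'
Reversed: oecneknklo

oecneknklo


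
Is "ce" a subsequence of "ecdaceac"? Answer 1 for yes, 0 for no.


Check if "ce" is a subsequence of "ecdaceac"
Greedy scan:
  Position 0 ('e'): no match needed
  Position 1 ('c'): matches sub[0] = 'c'
  Position 2 ('d'): no match needed
  Position 3 ('a'): no match needed
  Position 4 ('c'): no match needed
  Position 5 ('e'): matches sub[1] = 'e'
  Position 6 ('a'): no match needed
  Position 7 ('c'): no match needed
All 2 characters matched => is a subsequence

1


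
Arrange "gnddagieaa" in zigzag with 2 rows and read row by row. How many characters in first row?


Zigzag "gnddagieaa" into 2 rows:
Placing characters:
  'g' => row 0
  'n' => row 1
  'd' => row 0
  'd' => row 1
  'a' => row 0
  'g' => row 1
  'i' => row 0
  'e' => row 1
  'a' => row 0
  'a' => row 1
Rows:
  Row 0: "gdaia"
  Row 1: "ndgea"
First row length: 5

5


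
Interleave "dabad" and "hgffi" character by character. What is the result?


Interleaving "dabad" and "hgffi":
  Position 0: 'd' from first, 'h' from second => "dh"
  Position 1: 'a' from first, 'g' from second => "ag"
  Position 2: 'b' from first, 'f' from second => "bf"
  Position 3: 'a' from first, 'f' from second => "af"
  Position 4: 'd' from first, 'i' from second => "di"
Result: dhagbfafdi

dhagbfafdi


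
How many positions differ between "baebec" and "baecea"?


Comparing "baebec" and "baecea" position by position:
  Position 0: 'b' vs 'b' => same
  Position 1: 'a' vs 'a' => same
  Position 2: 'e' vs 'e' => same
  Position 3: 'b' vs 'c' => DIFFER
  Position 4: 'e' vs 'e' => same
  Position 5: 'c' vs 'a' => DIFFER
Positions that differ: 2

2


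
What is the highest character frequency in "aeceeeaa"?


Input: aeceeeaa
Character counts:
  'a': 3
  'c': 1
  'e': 4
Maximum frequency: 4

4


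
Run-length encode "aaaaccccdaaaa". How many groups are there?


Input: aaaaccccdaaaa
Scanning for consecutive runs:
  Group 1: 'a' x 4 (positions 0-3)
  Group 2: 'c' x 4 (positions 4-7)
  Group 3: 'd' x 1 (positions 8-8)
  Group 4: 'a' x 4 (positions 9-12)
Total groups: 4

4


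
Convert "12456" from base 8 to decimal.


Input: "12456" in base 8
Positional expansion:
  Digit '1' (value 1) x 8^4 = 4096
  Digit '2' (value 2) x 8^3 = 1024
  Digit '4' (value 4) x 8^2 = 256
  Digit '5' (value 5) x 8^1 = 40
  Digit '6' (value 6) x 8^0 = 6
Sum = 5422

5422


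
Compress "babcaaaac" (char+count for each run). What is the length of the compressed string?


Input: babcaaaac
Runs:
  'b' x 1 => "b1"
  'a' x 1 => "a1"
  'b' x 1 => "b1"
  'c' x 1 => "c1"
  'a' x 4 => "a4"
  'c' x 1 => "c1"
Compressed: "b1a1b1c1a4c1"
Compressed length: 12

12


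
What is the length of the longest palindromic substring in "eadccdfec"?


Input: "eadccdfec"
Checking substrings for palindromes:
  [2:6] "dccd" (len 4) => palindrome
  [3:5] "cc" (len 2) => palindrome
Longest palindromic substring: "dccd" with length 4

4


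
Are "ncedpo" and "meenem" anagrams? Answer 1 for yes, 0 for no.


Strings: "ncedpo", "meenem"
Sorted first:  cdenop
Sorted second: eeemmn
Differ at position 0: 'c' vs 'e' => not anagrams

0


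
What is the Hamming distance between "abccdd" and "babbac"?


Comparing "abccdd" and "babbac" position by position:
  Position 0: 'a' vs 'b' => differ
  Position 1: 'b' vs 'a' => differ
  Position 2: 'c' vs 'b' => differ
  Position 3: 'c' vs 'b' => differ
  Position 4: 'd' vs 'a' => differ
  Position 5: 'd' vs 'c' => differ
Total differences (Hamming distance): 6

6


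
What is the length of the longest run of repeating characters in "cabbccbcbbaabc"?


Input: "cabbccbcbbaabc"
Scanning for longest run:
  Position 1 ('a'): new char, reset run to 1
  Position 2 ('b'): new char, reset run to 1
  Position 3 ('b'): continues run of 'b', length=2
  Position 4 ('c'): new char, reset run to 1
  Position 5 ('c'): continues run of 'c', length=2
  Position 6 ('b'): new char, reset run to 1
  Position 7 ('c'): new char, reset run to 1
  Position 8 ('b'): new char, reset run to 1
  Position 9 ('b'): continues run of 'b', length=2
  Position 10 ('a'): new char, reset run to 1
  Position 11 ('a'): continues run of 'a', length=2
  Position 12 ('b'): new char, reset run to 1
  Position 13 ('c'): new char, reset run to 1
Longest run: 'b' with length 2

2


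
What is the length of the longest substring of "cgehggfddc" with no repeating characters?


Input: "cgehggfddc"
Sliding window (track last position of each char):
  Position 0 ('c'): window [0,0] length 1 -- new best
  Position 1 ('g'): window [0,1] length 2 -- new best
  Position 2 ('e'): window [0,2] length 3 -- new best
  Position 3 ('h'): window [0,3] length 4 -- new best
  Position 4 ('g'): repeat (last at 1), move window start to 2
  Position 4 ('g'): window [2,4] length 3
  Position 5 ('g'): repeat (last at 4), move window start to 5
  Position 5 ('g'): window [5,5] length 1
  Position 6 ('f'): window [5,6] length 2
  Position 7 ('d'): window [5,7] length 3
  Position 8 ('d'): repeat (last at 7), move window start to 8
  Position 8 ('d'): window [8,8] length 1
  Position 9 ('c'): window [8,9] length 2
Longest substring with no repeats: "cgeh" with length 4

4


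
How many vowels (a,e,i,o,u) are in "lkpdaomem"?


Input: lkpdaomem
Checking each character:
  'l' at position 0: consonant
  'k' at position 1: consonant
  'p' at position 2: consonant
  'd' at position 3: consonant
  'a' at position 4: vowel (running total: 1)
  'o' at position 5: vowel (running total: 2)
  'm' at position 6: consonant
  'e' at position 7: vowel (running total: 3)
  'm' at position 8: consonant
Total vowels: 3

3


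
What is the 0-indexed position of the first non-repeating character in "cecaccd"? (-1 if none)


Input: cecaccd
Character frequencies:
  'a': 1
  'c': 4
  'd': 1
  'e': 1
Scanning left to right for freq == 1:
  Position 0 ('c'): freq=4, skip
  Position 1 ('e'): unique! => answer = 1

1


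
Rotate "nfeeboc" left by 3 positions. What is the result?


Input: "nfeeboc", rotate left by 3
First 3 characters: "nfe"
Remaining characters: "eboc"
Concatenate remaining + first: "eboc" + "nfe" = "ebocnfe"

ebocnfe


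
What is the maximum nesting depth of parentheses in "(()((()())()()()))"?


Input: "(()((()())()()()))"
Tracking depth:
  Position 0 '(': depth becomes 1
  Position 1 '(': depth becomes 2
  Position 2 ')': depth becomes 1
  Position 3 '(': depth becomes 2
  Position 4 '(': depth becomes 3
  Position 5 '(': depth becomes 4
  Position 6 ')': depth becomes 3
  Position 7 '(': depth becomes 4
  Position 8 ')': depth becomes 3
  Position 9 ')': depth becomes 2
  Position 10 '(': depth becomes 3
  Position 11 ')': depth becomes 2
  Position 12 '(': depth becomes 3
  Position 13 ')': depth becomes 2
  Position 14 '(': depth becomes 3
  Position 15 ')': depth becomes 2
  Position 16 ')': depth becomes 1
  Position 17 ')': depth becomes 0
Maximum depth reached: 4

4


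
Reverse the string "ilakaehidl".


Input: ilakaehidl
Reading characters right to left:
  Position 9: 'l'
  Position 8: 'd'
  Position 7: 'i'
  Position 6: 'h'
  Position 5: 'e'
  Position 4: 'a'
  Position 3: 'k'
  Position 2: 'a'
  Position 1: 'l'
  Position 0: 'i'
Reversed: ldiheakali

ldiheakali


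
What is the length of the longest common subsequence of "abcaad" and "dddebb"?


LCS of "abcaad" and "dddebb"
DP table:
           d    d    d    e    b    b
      0    0    0    0    0    0    0
  a   0    0    0    0    0    0    0
  b   0    0    0    0    0    1    1
  c   0    0    0    0    0    1    1
  a   0    0    0    0    0    1    1
  a   0    0    0    0    0    1    1
  d   0    1    1    1    1    1    1
LCS length = dp[6][6] = 1

1


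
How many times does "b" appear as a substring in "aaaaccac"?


Searching for "b" in "aaaaccac"
Scanning each position:
  Position 0: "a" => no
  Position 1: "a" => no
  Position 2: "a" => no
  Position 3: "a" => no
  Position 4: "c" => no
  Position 5: "c" => no
  Position 6: "a" => no
  Position 7: "c" => no
Total occurrences: 0

0


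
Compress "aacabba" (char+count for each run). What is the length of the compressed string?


Input: aacabba
Runs:
  'a' x 2 => "a2"
  'c' x 1 => "c1"
  'a' x 1 => "a1"
  'b' x 2 => "b2"
  'a' x 1 => "a1"
Compressed: "a2c1a1b2a1"
Compressed length: 10

10


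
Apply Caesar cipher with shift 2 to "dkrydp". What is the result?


Caesar cipher: shift "dkrydp" by 2
  'd' (pos 3) + 2 = pos 5 = 'f'
  'k' (pos 10) + 2 = pos 12 = 'm'
  'r' (pos 17) + 2 = pos 19 = 't'
  'y' (pos 24) + 2 = pos 0 = 'a'
  'd' (pos 3) + 2 = pos 5 = 'f'
  'p' (pos 15) + 2 = pos 17 = 'r'
Result: fmtafr

fmtafr


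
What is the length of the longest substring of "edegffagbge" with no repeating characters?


Input: "edegffagbge"
Sliding window (track last position of each char):
  Position 0 ('e'): window [0,0] length 1 -- new best
  Position 1 ('d'): window [0,1] length 2 -- new best
  Position 2 ('e'): repeat (last at 0), move window start to 1
  Position 2 ('e'): window [1,2] length 2
  Position 3 ('g'): window [1,3] length 3 -- new best
  Position 4 ('f'): window [1,4] length 4 -- new best
  Position 5 ('f'): repeat (last at 4), move window start to 5
  Position 5 ('f'): window [5,5] length 1
  Position 6 ('a'): window [5,6] length 2
  Position 7 ('g'): window [5,7] length 3
  Position 8 ('b'): window [5,8] length 4
  Position 9 ('g'): repeat (last at 7), move window start to 8
  Position 9 ('g'): window [8,9] length 2
  Position 10 ('e'): window [8,10] length 3
Longest substring with no repeats: "degf" with length 4

4


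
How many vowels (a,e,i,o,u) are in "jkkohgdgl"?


Input: jkkohgdgl
Checking each character:
  'j' at position 0: consonant
  'k' at position 1: consonant
  'k' at position 2: consonant
  'o' at position 3: vowel (running total: 1)
  'h' at position 4: consonant
  'g' at position 5: consonant
  'd' at position 6: consonant
  'g' at position 7: consonant
  'l' at position 8: consonant
Total vowels: 1

1


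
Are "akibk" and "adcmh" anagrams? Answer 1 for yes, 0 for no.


Strings: "akibk", "adcmh"
Sorted first:  abikk
Sorted second: acdhm
Differ at position 1: 'b' vs 'c' => not anagrams

0


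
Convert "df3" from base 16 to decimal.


Input: "df3" in base 16
Positional expansion:
  Digit 'd' (value 13) x 16^2 = 3328
  Digit 'f' (value 15) x 16^1 = 240
  Digit '3' (value 3) x 16^0 = 3
Sum = 3571

3571


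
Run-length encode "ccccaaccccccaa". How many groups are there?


Input: ccccaaccccccaa
Scanning for consecutive runs:
  Group 1: 'c' x 4 (positions 0-3)
  Group 2: 'a' x 2 (positions 4-5)
  Group 3: 'c' x 6 (positions 6-11)
  Group 4: 'a' x 2 (positions 12-13)
Total groups: 4

4


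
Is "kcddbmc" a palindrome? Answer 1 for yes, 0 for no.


Input: kcddbmc
Reversed: cmbddck
  Compare pos 0 ('k') with pos 6 ('c'): MISMATCH
  Compare pos 1 ('c') with pos 5 ('m'): MISMATCH
  Compare pos 2 ('d') with pos 4 ('b'): MISMATCH
Result: not a palindrome

0


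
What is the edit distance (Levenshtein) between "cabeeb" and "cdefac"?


Computing edit distance: "cabeeb" -> "cdefac"
DP table:
           c    d    e    f    a    c
      0    1    2    3    4    5    6
  c   1    0    1    2    3    4    5
  a   2    1    1    2    3    3    4
  b   3    2    2    2    3    4    4
  e   4    3    3    2    3    4    5
  e   5    4    4    3    3    4    5
  b   6    5    5    4    4    4    5
Edit distance = dp[6][6] = 5

5


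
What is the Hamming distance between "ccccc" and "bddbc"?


Comparing "ccccc" and "bddbc" position by position:
  Position 0: 'c' vs 'b' => differ
  Position 1: 'c' vs 'd' => differ
  Position 2: 'c' vs 'd' => differ
  Position 3: 'c' vs 'b' => differ
  Position 4: 'c' vs 'c' => same
Total differences (Hamming distance): 4

4


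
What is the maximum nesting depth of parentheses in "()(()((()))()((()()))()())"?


Input: "()(()((()))()((()()))()())"
Tracking depth:
  Position 0 '(': depth becomes 1
  Position 1 ')': depth becomes 0
  Position 2 '(': depth becomes 1
  Position 3 '(': depth becomes 2
  Position 4 ')': depth becomes 1
  Position 5 '(': depth becomes 2
  Position 6 '(': depth becomes 3
  Position 7 '(': depth becomes 4
  Position 8 ')': depth becomes 3
  Position 9 ')': depth becomes 2
  Position 10 ')': depth becomes 1
  Position 11 '(': depth becomes 2
  Position 12 ')': depth becomes 1
  Position 13 '(': depth becomes 2
  Position 14 '(': depth becomes 3
  Position 15 '(': depth becomes 4
  Position 16 ')': depth becomes 3
  Position 17 '(': depth becomes 4
  Position 18 ')': depth becomes 3
  Position 19 ')': depth becomes 2
  Position 20 ')': depth becomes 1
  Position 21 '(': depth becomes 2
  Position 22 ')': depth becomes 1
  Position 23 '(': depth becomes 2
  Position 24 ')': depth becomes 1
  Position 25 ')': depth becomes 0
Maximum depth reached: 4

4


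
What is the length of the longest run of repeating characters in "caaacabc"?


Input: "caaacabc"
Scanning for longest run:
  Position 1 ('a'): new char, reset run to 1
  Position 2 ('a'): continues run of 'a', length=2
  Position 3 ('a'): continues run of 'a', length=3
  Position 4 ('c'): new char, reset run to 1
  Position 5 ('a'): new char, reset run to 1
  Position 6 ('b'): new char, reset run to 1
  Position 7 ('c'): new char, reset run to 1
Longest run: 'a' with length 3

3


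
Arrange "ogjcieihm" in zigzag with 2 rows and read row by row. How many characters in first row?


Zigzag "ogjcieihm" into 2 rows:
Placing characters:
  'o' => row 0
  'g' => row 1
  'j' => row 0
  'c' => row 1
  'i' => row 0
  'e' => row 1
  'i' => row 0
  'h' => row 1
  'm' => row 0
Rows:
  Row 0: "ojiim"
  Row 1: "gceh"
First row length: 5

5


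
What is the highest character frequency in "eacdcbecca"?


Input: eacdcbecca
Character counts:
  'a': 2
  'b': 1
  'c': 4
  'd': 1
  'e': 2
Maximum frequency: 4

4


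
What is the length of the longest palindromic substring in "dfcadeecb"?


Input: "dfcadeecb"
Checking substrings for palindromes:
  [5:7] "ee" (len 2) => palindrome
Longest palindromic substring: "ee" with length 2

2


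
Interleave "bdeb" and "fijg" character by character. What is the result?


Interleaving "bdeb" and "fijg":
  Position 0: 'b' from first, 'f' from second => "bf"
  Position 1: 'd' from first, 'i' from second => "di"
  Position 2: 'e' from first, 'j' from second => "ej"
  Position 3: 'b' from first, 'g' from second => "bg"
Result: bfdiejbg

bfdiejbg


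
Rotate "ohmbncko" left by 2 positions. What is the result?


Input: "ohmbncko", rotate left by 2
First 2 characters: "oh"
Remaining characters: "mbncko"
Concatenate remaining + first: "mbncko" + "oh" = "mbnckooh"

mbnckooh


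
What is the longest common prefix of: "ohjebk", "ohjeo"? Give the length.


Words: ohjebk, ohjeo
  Position 0: all 'o' => match
  Position 1: all 'h' => match
  Position 2: all 'j' => match
  Position 3: all 'e' => match
  Position 4: ('b', 'o') => mismatch, stop
LCP = "ohje" (length 4)

4


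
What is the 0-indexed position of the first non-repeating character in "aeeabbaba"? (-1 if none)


Input: aeeabbaba
Character frequencies:
  'a': 4
  'b': 3
  'e': 2
Scanning left to right for freq == 1:
  Position 0 ('a'): freq=4, skip
  Position 1 ('e'): freq=2, skip
  Position 2 ('e'): freq=2, skip
  Position 3 ('a'): freq=4, skip
  Position 4 ('b'): freq=3, skip
  Position 5 ('b'): freq=3, skip
  Position 6 ('a'): freq=4, skip
  Position 7 ('b'): freq=3, skip
  Position 8 ('a'): freq=4, skip
  No unique character found => answer = -1

-1


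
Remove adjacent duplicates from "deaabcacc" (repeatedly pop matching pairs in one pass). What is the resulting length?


Input: deaabcacc
Stack-based adjacent duplicate removal:
  Read 'd': push. Stack: d
  Read 'e': push. Stack: de
  Read 'a': push. Stack: dea
  Read 'a': matches stack top 'a' => pop. Stack: de
  Read 'b': push. Stack: deb
  Read 'c': push. Stack: debc
  Read 'a': push. Stack: debca
  Read 'c': push. Stack: debcac
  Read 'c': matches stack top 'c' => pop. Stack: debca
Final stack: "debca" (length 5)

5


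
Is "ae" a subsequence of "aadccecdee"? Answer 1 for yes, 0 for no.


Check if "ae" is a subsequence of "aadccecdee"
Greedy scan:
  Position 0 ('a'): matches sub[0] = 'a'
  Position 1 ('a'): no match needed
  Position 2 ('d'): no match needed
  Position 3 ('c'): no match needed
  Position 4 ('c'): no match needed
  Position 5 ('e'): matches sub[1] = 'e'
  Position 6 ('c'): no match needed
  Position 7 ('d'): no match needed
  Position 8 ('e'): no match needed
  Position 9 ('e'): no match needed
All 2 characters matched => is a subsequence

1


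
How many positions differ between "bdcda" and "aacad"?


Comparing "bdcda" and "aacad" position by position:
  Position 0: 'b' vs 'a' => DIFFER
  Position 1: 'd' vs 'a' => DIFFER
  Position 2: 'c' vs 'c' => same
  Position 3: 'd' vs 'a' => DIFFER
  Position 4: 'a' vs 'd' => DIFFER
Positions that differ: 4

4


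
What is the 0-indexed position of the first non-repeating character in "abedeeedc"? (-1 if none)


Input: abedeeedc
Character frequencies:
  'a': 1
  'b': 1
  'c': 1
  'd': 2
  'e': 4
Scanning left to right for freq == 1:
  Position 0 ('a'): unique! => answer = 0

0


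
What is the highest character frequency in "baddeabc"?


Input: baddeabc
Character counts:
  'a': 2
  'b': 2
  'c': 1
  'd': 2
  'e': 1
Maximum frequency: 2

2


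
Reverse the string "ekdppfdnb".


Input: ekdppfdnb
Reading characters right to left:
  Position 8: 'b'
  Position 7: 'n'
  Position 6: 'd'
  Position 5: 'f'
  Position 4: 'p'
  Position 3: 'p'
  Position 2: 'd'
  Position 1: 'k'
  Position 0: 'e'
Reversed: bndfppdke

bndfppdke


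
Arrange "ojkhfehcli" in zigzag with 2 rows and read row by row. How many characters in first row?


Zigzag "ojkhfehcli" into 2 rows:
Placing characters:
  'o' => row 0
  'j' => row 1
  'k' => row 0
  'h' => row 1
  'f' => row 0
  'e' => row 1
  'h' => row 0
  'c' => row 1
  'l' => row 0
  'i' => row 1
Rows:
  Row 0: "okfhl"
  Row 1: "jheci"
First row length: 5

5


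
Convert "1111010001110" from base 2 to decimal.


Input: "1111010001110" in base 2
Positional expansion:
  Digit '1' (value 1) x 2^12 = 4096
  Digit '1' (value 1) x 2^11 = 2048
  Digit '1' (value 1) x 2^10 = 1024
  Digit '1' (value 1) x 2^9 = 512
  Digit '0' (value 0) x 2^8 = 0
  Digit '1' (value 1) x 2^7 = 128
  Digit '0' (value 0) x 2^6 = 0
  Digit '0' (value 0) x 2^5 = 0
  Digit '0' (value 0) x 2^4 = 0
  Digit '1' (value 1) x 2^3 = 8
  Digit '1' (value 1) x 2^2 = 4
  Digit '1' (value 1) x 2^1 = 2
  Digit '0' (value 0) x 2^0 = 0
Sum = 7822

7822


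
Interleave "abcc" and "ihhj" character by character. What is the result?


Interleaving "abcc" and "ihhj":
  Position 0: 'a' from first, 'i' from second => "ai"
  Position 1: 'b' from first, 'h' from second => "bh"
  Position 2: 'c' from first, 'h' from second => "ch"
  Position 3: 'c' from first, 'j' from second => "cj"
Result: aibhchcj

aibhchcj


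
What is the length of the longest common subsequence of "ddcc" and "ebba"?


LCS of "ddcc" and "ebba"
DP table:
           e    b    b    a
      0    0    0    0    0
  d   0    0    0    0    0
  d   0    0    0    0    0
  c   0    0    0    0    0
  c   0    0    0    0    0
LCS length = dp[4][4] = 0

0


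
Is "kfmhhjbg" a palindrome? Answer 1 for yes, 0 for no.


Input: kfmhhjbg
Reversed: gbjhhmfk
  Compare pos 0 ('k') with pos 7 ('g'): MISMATCH
  Compare pos 1 ('f') with pos 6 ('b'): MISMATCH
  Compare pos 2 ('m') with pos 5 ('j'): MISMATCH
  Compare pos 3 ('h') with pos 4 ('h'): match
Result: not a palindrome

0


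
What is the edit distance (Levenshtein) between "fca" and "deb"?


Computing edit distance: "fca" -> "deb"
DP table:
           d    e    b
      0    1    2    3
  f   1    1    2    3
  c   2    2    2    3
  a   3    3    3    3
Edit distance = dp[3][3] = 3

3


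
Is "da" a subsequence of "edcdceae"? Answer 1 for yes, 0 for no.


Check if "da" is a subsequence of "edcdceae"
Greedy scan:
  Position 0 ('e'): no match needed
  Position 1 ('d'): matches sub[0] = 'd'
  Position 2 ('c'): no match needed
  Position 3 ('d'): no match needed
  Position 4 ('c'): no match needed
  Position 5 ('e'): no match needed
  Position 6 ('a'): matches sub[1] = 'a'
  Position 7 ('e'): no match needed
All 2 characters matched => is a subsequence

1


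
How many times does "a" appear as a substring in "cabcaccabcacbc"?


Searching for "a" in "cabcaccabcacbc"
Scanning each position:
  Position 0: "c" => no
  Position 1: "a" => MATCH
  Position 2: "b" => no
  Position 3: "c" => no
  Position 4: "a" => MATCH
  Position 5: "c" => no
  Position 6: "c" => no
  Position 7: "a" => MATCH
  Position 8: "b" => no
  Position 9: "c" => no
  Position 10: "a" => MATCH
  Position 11: "c" => no
  Position 12: "b" => no
  Position 13: "c" => no
Total occurrences: 4

4


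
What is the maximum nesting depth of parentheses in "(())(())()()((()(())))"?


Input: "(())(())()()((()(())))"
Tracking depth:
  Position 0 '(': depth becomes 1
  Position 1 '(': depth becomes 2
  Position 2 ')': depth becomes 1
  Position 3 ')': depth becomes 0
  Position 4 '(': depth becomes 1
  Position 5 '(': depth becomes 2
  Position 6 ')': depth becomes 1
  Position 7 ')': depth becomes 0
  Position 8 '(': depth becomes 1
  Position 9 ')': depth becomes 0
  Position 10 '(': depth becomes 1
  Position 11 ')': depth becomes 0
  Position 12 '(': depth becomes 1
  Position 13 '(': depth becomes 2
  Position 14 '(': depth becomes 3
  Position 15 ')': depth becomes 2
  Position 16 '(': depth becomes 3
  Position 17 '(': depth becomes 4
  Position 18 ')': depth becomes 3
  Position 19 ')': depth becomes 2
  Position 20 ')': depth becomes 1
  Position 21 ')': depth becomes 0
Maximum depth reached: 4

4


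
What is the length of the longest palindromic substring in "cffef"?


Input: "cffef"
Checking substrings for palindromes:
  [2:5] "fef" (len 3) => palindrome
  [1:3] "ff" (len 2) => palindrome
Longest palindromic substring: "fef" with length 3

3


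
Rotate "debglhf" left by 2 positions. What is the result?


Input: "debglhf", rotate left by 2
First 2 characters: "de"
Remaining characters: "bglhf"
Concatenate remaining + first: "bglhf" + "de" = "bglhfde"

bglhfde


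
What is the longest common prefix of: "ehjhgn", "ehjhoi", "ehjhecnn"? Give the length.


Words: ehjhgn, ehjhoi, ehjhecnn
  Position 0: all 'e' => match
  Position 1: all 'h' => match
  Position 2: all 'j' => match
  Position 3: all 'h' => match
  Position 4: ('g', 'o', 'e') => mismatch, stop
LCP = "ehjh" (length 4)

4


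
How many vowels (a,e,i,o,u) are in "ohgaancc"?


Input: ohgaancc
Checking each character:
  'o' at position 0: vowel (running total: 1)
  'h' at position 1: consonant
  'g' at position 2: consonant
  'a' at position 3: vowel (running total: 2)
  'a' at position 4: vowel (running total: 3)
  'n' at position 5: consonant
  'c' at position 6: consonant
  'c' at position 7: consonant
Total vowels: 3

3


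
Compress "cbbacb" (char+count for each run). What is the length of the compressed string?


Input: cbbacb
Runs:
  'c' x 1 => "c1"
  'b' x 2 => "b2"
  'a' x 1 => "a1"
  'c' x 1 => "c1"
  'b' x 1 => "b1"
Compressed: "c1b2a1c1b1"
Compressed length: 10

10


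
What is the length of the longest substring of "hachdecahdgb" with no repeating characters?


Input: "hachdecahdgb"
Sliding window (track last position of each char):
  Position 0 ('h'): window [0,0] length 1 -- new best
  Position 1 ('a'): window [0,1] length 2 -- new best
  Position 2 ('c'): window [0,2] length 3 -- new best
  Position 3 ('h'): repeat (last at 0), move window start to 1
  Position 3 ('h'): window [1,3] length 3
  Position 4 ('d'): window [1,4] length 4 -- new best
  Position 5 ('e'): window [1,5] length 5 -- new best
  Position 6 ('c'): repeat (last at 2), move window start to 3
  Position 6 ('c'): window [3,6] length 4
  Position 7 ('a'): window [3,7] length 5
  Position 8 ('h'): repeat (last at 3), move window start to 4
  Position 8 ('h'): window [4,8] length 5
  Position 9 ('d'): repeat (last at 4), move window start to 5
  Position 9 ('d'): window [5,9] length 5
  Position 10 ('g'): window [5,10] length 6 -- new best
  Position 11 ('b'): window [5,11] length 7 -- new best
Longest substring with no repeats: "ecahdgb" with length 7

7


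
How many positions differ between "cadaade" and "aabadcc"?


Comparing "cadaade" and "aabadcc" position by position:
  Position 0: 'c' vs 'a' => DIFFER
  Position 1: 'a' vs 'a' => same
  Position 2: 'd' vs 'b' => DIFFER
  Position 3: 'a' vs 'a' => same
  Position 4: 'a' vs 'd' => DIFFER
  Position 5: 'd' vs 'c' => DIFFER
  Position 6: 'e' vs 'c' => DIFFER
Positions that differ: 5

5
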